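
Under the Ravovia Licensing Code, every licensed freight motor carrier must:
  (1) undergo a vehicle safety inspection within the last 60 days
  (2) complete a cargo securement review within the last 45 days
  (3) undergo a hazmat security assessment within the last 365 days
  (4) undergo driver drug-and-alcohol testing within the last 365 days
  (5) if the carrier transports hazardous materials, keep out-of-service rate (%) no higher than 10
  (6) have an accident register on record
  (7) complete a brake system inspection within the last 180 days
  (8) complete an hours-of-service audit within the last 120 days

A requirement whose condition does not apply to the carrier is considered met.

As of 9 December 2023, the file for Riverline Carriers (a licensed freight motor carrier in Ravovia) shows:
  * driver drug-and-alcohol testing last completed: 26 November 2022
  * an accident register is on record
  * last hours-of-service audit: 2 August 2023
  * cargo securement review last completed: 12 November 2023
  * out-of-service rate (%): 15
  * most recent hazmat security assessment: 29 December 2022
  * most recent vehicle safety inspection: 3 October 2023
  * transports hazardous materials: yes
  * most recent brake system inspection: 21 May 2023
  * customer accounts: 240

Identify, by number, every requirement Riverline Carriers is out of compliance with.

1, 4, 5, 7, 8

1. vehicle safety inspection 67 days ago vs limit 60 → not met
2. cargo securement review 27 days ago vs limit 45 → met
3. hazmat security assessment 345 days ago vs limit 365 → met
4. driver drug-and-alcohol testing 378 days ago vs limit 365 → not met
5. condition 'transports hazardous materials' holds; out-of-service rate (%) 15 > 10 → not met
6. accident register present → met
7. brake system inspection 202 days ago vs limit 180 → not met
8. hours-of-service audit 129 days ago vs limit 120 → not met
Not met: 1, 4, 5, 7, 8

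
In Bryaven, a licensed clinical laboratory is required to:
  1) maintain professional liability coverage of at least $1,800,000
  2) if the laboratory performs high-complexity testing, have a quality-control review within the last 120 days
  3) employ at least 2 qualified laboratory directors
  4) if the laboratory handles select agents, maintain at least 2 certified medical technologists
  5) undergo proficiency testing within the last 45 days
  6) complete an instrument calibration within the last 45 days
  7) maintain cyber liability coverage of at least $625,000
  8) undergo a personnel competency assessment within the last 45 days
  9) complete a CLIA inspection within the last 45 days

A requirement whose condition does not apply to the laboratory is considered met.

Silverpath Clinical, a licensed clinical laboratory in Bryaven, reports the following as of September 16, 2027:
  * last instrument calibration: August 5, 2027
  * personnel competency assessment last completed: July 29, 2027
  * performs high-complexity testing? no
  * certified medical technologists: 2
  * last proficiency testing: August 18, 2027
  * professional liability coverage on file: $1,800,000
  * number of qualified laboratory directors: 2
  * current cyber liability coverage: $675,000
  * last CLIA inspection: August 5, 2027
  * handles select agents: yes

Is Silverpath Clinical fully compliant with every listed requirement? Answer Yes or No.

No

1. professional liability coverage $1,800,000 ≥ $1,800,000 → met
2. condition 'performs high-complexity testing' does not hold → requirement n/a → met
3. qualified laboratory directors 2 ≥ 2 → met
4. condition 'handles select agents' holds; certified medical technologists 2 ≥ 2 → met
5. proficiency testing 29 days ago vs limit 45 → met
6. instrument calibration 42 days ago vs limit 45 → met
7. cyber liability coverage $675,000 ≥ $625,000 → met
8. personnel competency assessment 49 days ago vs limit 45 → not met
9. CLIA inspection 42 days ago vs limit 45 → met
Not met: 8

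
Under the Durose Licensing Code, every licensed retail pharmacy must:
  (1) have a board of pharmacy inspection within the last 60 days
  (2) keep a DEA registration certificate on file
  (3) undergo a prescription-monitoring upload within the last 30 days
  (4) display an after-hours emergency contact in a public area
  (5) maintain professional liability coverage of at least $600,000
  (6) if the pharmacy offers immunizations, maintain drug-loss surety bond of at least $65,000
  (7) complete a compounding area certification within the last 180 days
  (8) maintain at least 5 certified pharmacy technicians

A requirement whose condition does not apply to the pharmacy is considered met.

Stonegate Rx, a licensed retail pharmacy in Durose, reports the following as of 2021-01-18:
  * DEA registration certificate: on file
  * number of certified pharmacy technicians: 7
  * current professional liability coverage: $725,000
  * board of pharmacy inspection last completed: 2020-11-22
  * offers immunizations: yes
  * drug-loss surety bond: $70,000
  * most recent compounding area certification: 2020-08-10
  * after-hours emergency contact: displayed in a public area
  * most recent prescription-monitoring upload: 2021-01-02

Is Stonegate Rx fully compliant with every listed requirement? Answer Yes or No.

1. board of pharmacy inspection 57 days ago vs limit 60 → met
2. DEA registration certificate present → met
3. prescription-monitoring upload 16 days ago vs limit 30 → met
4. after-hours emergency contact present → met
5. professional liability coverage $725,000 ≥ $600,000 → met
6. condition 'offers immunizations' holds; drug-loss surety bond $70,000 ≥ $65,000 → met
7. compounding area certification 161 days ago vs limit 180 → met
8. certified pharmacy technicians 7 ≥ 5 → met
All met.

Yes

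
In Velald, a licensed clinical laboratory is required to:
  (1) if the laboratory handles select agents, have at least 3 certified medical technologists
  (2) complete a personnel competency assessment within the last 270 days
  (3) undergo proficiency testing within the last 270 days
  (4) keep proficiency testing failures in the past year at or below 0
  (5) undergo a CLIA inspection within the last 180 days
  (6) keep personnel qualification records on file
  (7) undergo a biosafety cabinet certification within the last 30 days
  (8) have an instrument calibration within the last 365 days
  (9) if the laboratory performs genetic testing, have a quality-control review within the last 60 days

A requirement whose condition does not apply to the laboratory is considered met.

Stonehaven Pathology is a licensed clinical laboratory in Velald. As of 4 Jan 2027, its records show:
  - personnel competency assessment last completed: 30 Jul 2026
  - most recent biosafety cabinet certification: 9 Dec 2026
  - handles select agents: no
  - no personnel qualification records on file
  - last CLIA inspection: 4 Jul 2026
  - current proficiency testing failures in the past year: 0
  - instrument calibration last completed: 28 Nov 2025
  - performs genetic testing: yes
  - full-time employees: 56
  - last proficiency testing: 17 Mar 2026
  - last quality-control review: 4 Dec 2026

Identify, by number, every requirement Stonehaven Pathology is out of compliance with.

3, 5, 6, 8

1. condition 'handles select agents' does not hold → requirement n/a → met
2. personnel competency assessment 158 days ago vs limit 270 → met
3. proficiency testing 293 days ago vs limit 270 → not met
4. proficiency testing failures in the past year 0 ≤ 0 → met
5. CLIA inspection 184 days ago vs limit 180 → not met
6. personnel qualification records absent → not met
7. biosafety cabinet certification 26 days ago vs limit 30 → met
8. instrument calibration 402 days ago vs limit 365 → not met
9. condition 'performs genetic testing' holds; quality-control review 31 days ago vs limit 60 → met
Not met: 3, 5, 6, 8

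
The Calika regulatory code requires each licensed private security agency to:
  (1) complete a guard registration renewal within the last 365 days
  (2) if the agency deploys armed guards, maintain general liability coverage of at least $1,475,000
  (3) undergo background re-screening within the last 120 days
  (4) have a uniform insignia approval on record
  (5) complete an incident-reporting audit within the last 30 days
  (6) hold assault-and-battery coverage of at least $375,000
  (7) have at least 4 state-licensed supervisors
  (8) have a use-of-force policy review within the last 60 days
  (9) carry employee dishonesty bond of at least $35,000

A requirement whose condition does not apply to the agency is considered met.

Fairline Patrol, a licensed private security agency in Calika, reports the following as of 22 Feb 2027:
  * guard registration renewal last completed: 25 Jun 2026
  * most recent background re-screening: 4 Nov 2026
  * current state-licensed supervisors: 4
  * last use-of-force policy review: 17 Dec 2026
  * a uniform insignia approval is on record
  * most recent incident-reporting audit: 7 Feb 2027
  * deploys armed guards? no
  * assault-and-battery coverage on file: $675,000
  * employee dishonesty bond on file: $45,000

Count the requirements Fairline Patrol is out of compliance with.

1

1. guard registration renewal 242 days ago vs limit 365 → met
2. condition 'deploys armed guards' does not hold → requirement n/a → met
3. background re-screening 110 days ago vs limit 120 → met
4. uniform insignia approval present → met
5. incident-reporting audit 15 days ago vs limit 30 → met
6. assault-and-battery coverage $675,000 ≥ $375,000 → met
7. state-licensed supervisors 4 ≥ 4 → met
8. use-of-force policy review 67 days ago vs limit 60 → not met
9. employee dishonesty bond $45,000 ≥ $35,000 → met
Not met: 1 of 9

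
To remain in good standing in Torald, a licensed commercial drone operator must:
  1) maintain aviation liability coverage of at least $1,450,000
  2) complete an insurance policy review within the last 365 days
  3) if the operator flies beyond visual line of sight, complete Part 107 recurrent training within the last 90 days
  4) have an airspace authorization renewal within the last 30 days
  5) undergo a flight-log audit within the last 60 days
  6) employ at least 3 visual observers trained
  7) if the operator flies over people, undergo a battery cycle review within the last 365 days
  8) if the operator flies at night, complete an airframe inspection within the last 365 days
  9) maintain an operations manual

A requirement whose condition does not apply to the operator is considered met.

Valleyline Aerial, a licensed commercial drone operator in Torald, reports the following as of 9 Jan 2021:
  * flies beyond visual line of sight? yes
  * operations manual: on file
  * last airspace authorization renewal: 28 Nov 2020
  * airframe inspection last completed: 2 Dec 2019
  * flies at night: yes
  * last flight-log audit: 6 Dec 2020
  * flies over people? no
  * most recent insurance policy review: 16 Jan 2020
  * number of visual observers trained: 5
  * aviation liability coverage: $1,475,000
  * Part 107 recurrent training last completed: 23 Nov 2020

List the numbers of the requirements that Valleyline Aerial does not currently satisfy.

1. aviation liability coverage $1,475,000 ≥ $1,450,000 → met
2. insurance policy review 359 days ago vs limit 365 → met
3. condition 'flies beyond visual line of sight' holds; Part 107 recurrent training 47 days ago vs limit 90 → met
4. airspace authorization renewal 42 days ago vs limit 30 → not met
5. flight-log audit 34 days ago vs limit 60 → met
6. visual observers trained 5 ≥ 3 → met
7. condition 'flies over people' does not hold → requirement n/a → met
8. condition 'flies at night' holds; airframe inspection 404 days ago vs limit 365 → not met
9. operations manual present → met
Not met: 4, 8

4, 8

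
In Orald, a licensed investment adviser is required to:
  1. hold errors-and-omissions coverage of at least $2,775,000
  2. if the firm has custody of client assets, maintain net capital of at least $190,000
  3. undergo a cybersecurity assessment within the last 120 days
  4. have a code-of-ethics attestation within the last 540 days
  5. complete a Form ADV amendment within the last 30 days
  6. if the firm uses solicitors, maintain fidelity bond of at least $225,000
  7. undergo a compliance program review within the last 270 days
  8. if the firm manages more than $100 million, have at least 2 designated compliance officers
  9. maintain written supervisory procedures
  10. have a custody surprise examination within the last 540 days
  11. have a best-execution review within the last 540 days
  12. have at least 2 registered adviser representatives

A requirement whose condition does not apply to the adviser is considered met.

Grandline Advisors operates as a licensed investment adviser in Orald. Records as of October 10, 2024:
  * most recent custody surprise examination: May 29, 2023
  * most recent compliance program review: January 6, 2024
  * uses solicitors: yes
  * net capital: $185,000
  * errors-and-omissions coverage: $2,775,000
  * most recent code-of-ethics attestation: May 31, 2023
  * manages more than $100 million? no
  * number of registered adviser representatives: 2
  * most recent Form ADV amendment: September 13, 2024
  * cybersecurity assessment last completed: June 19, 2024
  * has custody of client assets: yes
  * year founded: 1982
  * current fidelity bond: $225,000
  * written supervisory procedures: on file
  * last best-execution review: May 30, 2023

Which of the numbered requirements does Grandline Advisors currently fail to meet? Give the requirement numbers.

1. errors-and-omissions coverage $2,775,000 ≥ $2,775,000 → met
2. condition 'has custody of client assets' holds; net capital $185,000 < $190,000 → not met
3. cybersecurity assessment 113 days ago vs limit 120 → met
4. code-of-ethics attestation 498 days ago vs limit 540 → met
5. Form ADV amendment 27 days ago vs limit 30 → met
6. condition 'uses solicitors' holds; fidelity bond $225,000 ≥ $225,000 → met
7. compliance program review 278 days ago vs limit 270 → not met
8. condition 'manages more than $100 million' does not hold → requirement n/a → met
9. written supervisory procedures present → met
10. custody surprise examination 500 days ago vs limit 540 → met
11. best-execution review 499 days ago vs limit 540 → met
12. registered adviser representatives 2 ≥ 2 → met
Not met: 2, 7

2, 7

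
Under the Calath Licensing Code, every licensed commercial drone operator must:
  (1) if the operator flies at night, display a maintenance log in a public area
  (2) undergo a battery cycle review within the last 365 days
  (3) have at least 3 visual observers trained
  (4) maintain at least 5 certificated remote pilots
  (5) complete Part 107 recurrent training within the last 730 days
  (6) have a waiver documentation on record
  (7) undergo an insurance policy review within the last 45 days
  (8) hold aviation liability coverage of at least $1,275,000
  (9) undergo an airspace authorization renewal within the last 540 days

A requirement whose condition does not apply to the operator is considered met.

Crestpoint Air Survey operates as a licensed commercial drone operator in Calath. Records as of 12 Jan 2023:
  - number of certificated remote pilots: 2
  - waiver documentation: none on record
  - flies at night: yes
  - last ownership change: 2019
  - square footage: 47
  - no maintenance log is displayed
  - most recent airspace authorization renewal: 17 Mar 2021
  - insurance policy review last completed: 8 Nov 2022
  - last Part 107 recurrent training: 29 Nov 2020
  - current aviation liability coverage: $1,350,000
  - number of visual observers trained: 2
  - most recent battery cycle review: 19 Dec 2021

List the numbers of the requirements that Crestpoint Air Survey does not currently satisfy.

1. condition 'flies at night' holds; maintenance log absent → not met
2. battery cycle review 389 days ago vs limit 365 → not met
3. visual observers trained 2 < 3 → not met
4. certificated remote pilots 2 < 5 → not met
5. Part 107 recurrent training 774 days ago vs limit 730 → not met
6. waiver documentation absent → not met
7. insurance policy review 65 days ago vs limit 45 → not met
8. aviation liability coverage $1,350,000 ≥ $1,275,000 → met
9. airspace authorization renewal 666 days ago vs limit 540 → not met
Not met: 1, 2, 3, 4, 5, 6, 7, 9

1, 2, 3, 4, 5, 6, 7, 9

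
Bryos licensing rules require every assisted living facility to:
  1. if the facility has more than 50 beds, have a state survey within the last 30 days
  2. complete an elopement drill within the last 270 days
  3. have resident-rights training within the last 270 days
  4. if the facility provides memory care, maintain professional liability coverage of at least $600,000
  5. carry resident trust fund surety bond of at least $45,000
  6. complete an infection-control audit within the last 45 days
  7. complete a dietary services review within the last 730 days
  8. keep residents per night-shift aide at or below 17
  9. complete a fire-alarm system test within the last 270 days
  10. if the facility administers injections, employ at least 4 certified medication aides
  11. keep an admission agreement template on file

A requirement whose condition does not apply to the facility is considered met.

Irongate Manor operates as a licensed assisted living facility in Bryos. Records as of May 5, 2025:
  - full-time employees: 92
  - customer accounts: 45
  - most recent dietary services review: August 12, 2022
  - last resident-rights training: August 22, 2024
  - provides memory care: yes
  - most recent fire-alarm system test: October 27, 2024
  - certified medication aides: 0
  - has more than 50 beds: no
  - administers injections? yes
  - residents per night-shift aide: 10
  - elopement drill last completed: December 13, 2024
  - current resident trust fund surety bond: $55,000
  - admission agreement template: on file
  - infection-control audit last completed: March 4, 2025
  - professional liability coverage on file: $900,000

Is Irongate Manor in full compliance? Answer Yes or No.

No

1. condition 'has more than 50 beds' does not hold → requirement n/a → met
2. elopement drill 143 days ago vs limit 270 → met
3. resident-rights training 256 days ago vs limit 270 → met
4. condition 'provides memory care' holds; professional liability coverage $900,000 ≥ $600,000 → met
5. resident trust fund surety bond $55,000 ≥ $45,000 → met
6. infection-control audit 62 days ago vs limit 45 → not met
7. dietary services review 997 days ago vs limit 730 → not met
8. residents per night-shift aide 10 ≤ 17 → met
9. fire-alarm system test 190 days ago vs limit 270 → met
10. condition 'administers injections' holds; certified medication aides 0 < 4 → not met
11. admission agreement template present → met
Not met: 6, 7, 10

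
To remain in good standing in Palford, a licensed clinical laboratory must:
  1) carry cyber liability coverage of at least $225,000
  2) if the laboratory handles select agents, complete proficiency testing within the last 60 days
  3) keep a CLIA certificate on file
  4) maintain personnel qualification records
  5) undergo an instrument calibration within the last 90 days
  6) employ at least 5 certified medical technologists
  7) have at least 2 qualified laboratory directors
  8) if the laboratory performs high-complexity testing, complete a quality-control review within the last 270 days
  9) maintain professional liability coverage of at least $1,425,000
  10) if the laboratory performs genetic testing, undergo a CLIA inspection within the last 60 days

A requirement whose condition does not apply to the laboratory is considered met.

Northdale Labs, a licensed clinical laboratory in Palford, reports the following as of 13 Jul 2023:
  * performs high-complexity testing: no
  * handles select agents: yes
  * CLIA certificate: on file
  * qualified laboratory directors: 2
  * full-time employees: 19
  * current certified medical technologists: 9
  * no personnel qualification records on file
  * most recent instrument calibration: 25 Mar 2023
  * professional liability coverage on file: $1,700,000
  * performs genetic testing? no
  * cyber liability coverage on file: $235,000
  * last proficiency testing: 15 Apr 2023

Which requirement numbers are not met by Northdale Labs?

1. cyber liability coverage $235,000 ≥ $225,000 → met
2. condition 'handles select agents' holds; proficiency testing 89 days ago vs limit 60 → not met
3. CLIA certificate present → met
4. personnel qualification records absent → not met
5. instrument calibration 110 days ago vs limit 90 → not met
6. certified medical technologists 9 ≥ 5 → met
7. qualified laboratory directors 2 ≥ 2 → met
8. condition 'performs high-complexity testing' does not hold → requirement n/a → met
9. professional liability coverage $1,700,000 ≥ $1,425,000 → met
10. condition 'performs genetic testing' does not hold → requirement n/a → met
Not met: 2, 4, 5

2, 4, 5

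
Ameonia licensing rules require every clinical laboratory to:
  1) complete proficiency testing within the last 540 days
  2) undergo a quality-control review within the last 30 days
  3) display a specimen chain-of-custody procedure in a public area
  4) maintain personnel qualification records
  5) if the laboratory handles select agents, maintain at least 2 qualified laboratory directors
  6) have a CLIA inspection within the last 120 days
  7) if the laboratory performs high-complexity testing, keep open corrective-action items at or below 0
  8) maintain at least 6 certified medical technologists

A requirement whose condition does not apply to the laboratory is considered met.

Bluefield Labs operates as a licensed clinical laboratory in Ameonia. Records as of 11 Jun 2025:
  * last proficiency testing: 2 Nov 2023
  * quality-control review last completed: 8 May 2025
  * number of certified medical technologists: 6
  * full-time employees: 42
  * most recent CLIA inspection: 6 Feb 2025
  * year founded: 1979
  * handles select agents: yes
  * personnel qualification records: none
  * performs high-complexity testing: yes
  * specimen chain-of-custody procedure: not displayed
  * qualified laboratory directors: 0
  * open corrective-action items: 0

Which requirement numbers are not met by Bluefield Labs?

1. proficiency testing 587 days ago vs limit 540 → not met
2. quality-control review 34 days ago vs limit 30 → not met
3. specimen chain-of-custody procedure absent → not met
4. personnel qualification records absent → not met
5. condition 'handles select agents' holds; qualified laboratory directors 0 < 2 → not met
6. CLIA inspection 125 days ago vs limit 120 → not met
7. condition 'performs high-complexity testing' holds; open corrective-action items 0 ≤ 0 → met
8. certified medical technologists 6 ≥ 6 → met
Not met: 1, 2, 3, 4, 5, 6

1, 2, 3, 4, 5, 6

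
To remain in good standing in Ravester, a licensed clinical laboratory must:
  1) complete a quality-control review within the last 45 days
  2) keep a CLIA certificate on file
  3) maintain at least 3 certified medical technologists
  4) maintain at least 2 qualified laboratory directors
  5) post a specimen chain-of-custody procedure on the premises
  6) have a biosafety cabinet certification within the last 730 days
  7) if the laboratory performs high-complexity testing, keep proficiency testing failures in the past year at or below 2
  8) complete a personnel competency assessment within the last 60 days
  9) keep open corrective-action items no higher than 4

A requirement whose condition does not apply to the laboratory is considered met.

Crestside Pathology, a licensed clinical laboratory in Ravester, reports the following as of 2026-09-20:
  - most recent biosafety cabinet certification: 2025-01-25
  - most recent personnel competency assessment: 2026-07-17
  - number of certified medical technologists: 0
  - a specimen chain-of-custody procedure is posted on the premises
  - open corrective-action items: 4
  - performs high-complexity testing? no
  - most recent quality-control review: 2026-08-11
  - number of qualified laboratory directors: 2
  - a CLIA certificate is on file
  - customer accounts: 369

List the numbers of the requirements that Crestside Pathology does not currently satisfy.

1. quality-control review 40 days ago vs limit 45 → met
2. CLIA certificate present → met
3. certified medical technologists 0 < 3 → not met
4. qualified laboratory directors 2 ≥ 2 → met
5. specimen chain-of-custody procedure present → met
6. biosafety cabinet certification 603 days ago vs limit 730 → met
7. condition 'performs high-complexity testing' does not hold → requirement n/a → met
8. personnel competency assessment 65 days ago vs limit 60 → not met
9. open corrective-action items 4 ≤ 4 → met
Not met: 3, 8

3, 8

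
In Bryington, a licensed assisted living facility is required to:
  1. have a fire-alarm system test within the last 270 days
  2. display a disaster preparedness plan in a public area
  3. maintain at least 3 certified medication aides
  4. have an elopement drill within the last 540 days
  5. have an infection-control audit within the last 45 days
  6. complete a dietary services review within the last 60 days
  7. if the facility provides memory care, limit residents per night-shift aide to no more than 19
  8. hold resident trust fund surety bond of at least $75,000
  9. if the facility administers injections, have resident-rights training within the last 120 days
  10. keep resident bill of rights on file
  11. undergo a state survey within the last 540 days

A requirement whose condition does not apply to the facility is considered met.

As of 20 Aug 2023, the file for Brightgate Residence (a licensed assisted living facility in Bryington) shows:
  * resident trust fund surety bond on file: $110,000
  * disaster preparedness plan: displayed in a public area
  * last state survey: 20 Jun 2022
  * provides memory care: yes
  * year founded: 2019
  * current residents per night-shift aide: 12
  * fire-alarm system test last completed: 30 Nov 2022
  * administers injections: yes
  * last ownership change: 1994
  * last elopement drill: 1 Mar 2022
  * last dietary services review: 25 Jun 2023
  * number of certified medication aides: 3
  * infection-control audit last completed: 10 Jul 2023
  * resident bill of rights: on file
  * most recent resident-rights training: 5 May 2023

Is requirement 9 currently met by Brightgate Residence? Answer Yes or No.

Yes

9. condition 'administers injections' holds; resident-rights training 107 days ago vs limit 120 → met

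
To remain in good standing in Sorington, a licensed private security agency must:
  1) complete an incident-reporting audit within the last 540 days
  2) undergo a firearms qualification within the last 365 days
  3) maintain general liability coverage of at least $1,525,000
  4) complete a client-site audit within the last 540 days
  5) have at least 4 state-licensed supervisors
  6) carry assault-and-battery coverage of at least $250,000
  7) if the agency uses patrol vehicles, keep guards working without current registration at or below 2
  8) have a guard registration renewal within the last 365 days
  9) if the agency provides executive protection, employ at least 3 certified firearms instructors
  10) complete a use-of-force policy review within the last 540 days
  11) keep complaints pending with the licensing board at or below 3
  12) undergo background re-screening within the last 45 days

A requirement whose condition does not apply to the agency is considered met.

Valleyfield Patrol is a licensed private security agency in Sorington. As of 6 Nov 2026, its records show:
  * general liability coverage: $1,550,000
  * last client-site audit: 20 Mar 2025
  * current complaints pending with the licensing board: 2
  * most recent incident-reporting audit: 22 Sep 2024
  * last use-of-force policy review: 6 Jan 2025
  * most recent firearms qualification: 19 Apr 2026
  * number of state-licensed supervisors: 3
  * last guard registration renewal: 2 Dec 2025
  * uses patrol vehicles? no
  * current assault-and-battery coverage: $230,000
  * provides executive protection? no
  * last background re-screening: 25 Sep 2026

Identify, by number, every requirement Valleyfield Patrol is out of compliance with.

1. incident-reporting audit 775 days ago vs limit 540 → not met
2. firearms qualification 201 days ago vs limit 365 → met
3. general liability coverage $1,550,000 ≥ $1,525,000 → met
4. client-site audit 596 days ago vs limit 540 → not met
5. state-licensed supervisors 3 < 4 → not met
6. assault-and-battery coverage $230,000 < $250,000 → not met
7. condition 'uses patrol vehicles' does not hold → requirement n/a → met
8. guard registration renewal 339 days ago vs limit 365 → met
9. condition 'provides executive protection' does not hold → requirement n/a → met
10. use-of-force policy review 669 days ago vs limit 540 → not met
11. complaints pending with the licensing board 2 ≤ 3 → met
12. background re-screening 42 days ago vs limit 45 → met
Not met: 1, 4, 5, 6, 10

1, 4, 5, 6, 10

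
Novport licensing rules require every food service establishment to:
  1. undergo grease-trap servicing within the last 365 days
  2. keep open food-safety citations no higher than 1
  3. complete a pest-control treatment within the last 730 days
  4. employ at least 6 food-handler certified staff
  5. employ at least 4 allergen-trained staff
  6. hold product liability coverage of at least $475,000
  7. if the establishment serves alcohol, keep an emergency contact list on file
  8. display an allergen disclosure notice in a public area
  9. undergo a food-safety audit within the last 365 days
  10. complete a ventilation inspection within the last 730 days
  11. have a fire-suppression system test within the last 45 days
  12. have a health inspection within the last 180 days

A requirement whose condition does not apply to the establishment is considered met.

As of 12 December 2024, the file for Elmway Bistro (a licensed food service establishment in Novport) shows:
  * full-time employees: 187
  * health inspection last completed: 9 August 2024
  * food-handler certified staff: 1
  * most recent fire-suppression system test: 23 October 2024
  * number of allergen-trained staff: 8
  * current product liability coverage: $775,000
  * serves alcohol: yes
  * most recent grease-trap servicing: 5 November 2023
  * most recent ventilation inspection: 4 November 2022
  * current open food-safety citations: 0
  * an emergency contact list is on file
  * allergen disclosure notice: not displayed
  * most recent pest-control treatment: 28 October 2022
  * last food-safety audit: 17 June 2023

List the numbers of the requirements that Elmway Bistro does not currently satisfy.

1, 3, 4, 8, 9, 10, 11

1. grease-trap servicing 403 days ago vs limit 365 → not met
2. open food-safety citations 0 ≤ 1 → met
3. pest-control treatment 776 days ago vs limit 730 → not met
4. food-handler certified staff 1 < 6 → not met
5. allergen-trained staff 8 ≥ 4 → met
6. product liability coverage $775,000 ≥ $475,000 → met
7. condition 'serves alcohol' holds; emergency contact list present → met
8. allergen disclosure notice absent → not met
9. food-safety audit 544 days ago vs limit 365 → not met
10. ventilation inspection 769 days ago vs limit 730 → not met
11. fire-suppression system test 50 days ago vs limit 45 → not met
12. health inspection 125 days ago vs limit 180 → met
Not met: 1, 3, 4, 8, 9, 10, 11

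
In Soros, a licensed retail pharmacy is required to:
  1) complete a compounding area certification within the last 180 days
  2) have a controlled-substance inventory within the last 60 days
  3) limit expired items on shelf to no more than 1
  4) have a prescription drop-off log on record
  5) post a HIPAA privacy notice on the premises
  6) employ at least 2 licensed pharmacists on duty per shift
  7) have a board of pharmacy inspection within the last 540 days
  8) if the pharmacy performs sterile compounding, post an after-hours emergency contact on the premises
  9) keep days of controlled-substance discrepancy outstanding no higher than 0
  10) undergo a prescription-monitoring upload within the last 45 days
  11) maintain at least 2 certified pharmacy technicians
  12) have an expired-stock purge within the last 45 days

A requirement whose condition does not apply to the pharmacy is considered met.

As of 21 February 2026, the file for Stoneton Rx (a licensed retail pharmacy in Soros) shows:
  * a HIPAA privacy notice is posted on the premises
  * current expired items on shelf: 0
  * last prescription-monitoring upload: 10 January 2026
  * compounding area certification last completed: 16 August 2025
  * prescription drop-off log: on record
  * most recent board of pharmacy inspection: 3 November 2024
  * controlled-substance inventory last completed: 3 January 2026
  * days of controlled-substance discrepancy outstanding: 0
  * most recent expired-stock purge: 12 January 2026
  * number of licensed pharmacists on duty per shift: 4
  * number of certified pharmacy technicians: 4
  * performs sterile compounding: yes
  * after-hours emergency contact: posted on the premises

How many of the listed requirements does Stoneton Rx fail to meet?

1

1. compounding area certification 189 days ago vs limit 180 → not met
2. controlled-substance inventory 49 days ago vs limit 60 → met
3. expired items on shelf 0 ≤ 1 → met
4. prescription drop-off log present → met
5. HIPAA privacy notice present → met
6. licensed pharmacists on duty per shift 4 ≥ 2 → met
7. board of pharmacy inspection 475 days ago vs limit 540 → met
8. condition 'performs sterile compounding' holds; after-hours emergency contact present → met
9. days of controlled-substance discrepancy outstanding 0 ≤ 0 → met
10. prescription-monitoring upload 42 days ago vs limit 45 → met
11. certified pharmacy technicians 4 ≥ 2 → met
12. expired-stock purge 40 days ago vs limit 45 → met
Not met: 1 of 12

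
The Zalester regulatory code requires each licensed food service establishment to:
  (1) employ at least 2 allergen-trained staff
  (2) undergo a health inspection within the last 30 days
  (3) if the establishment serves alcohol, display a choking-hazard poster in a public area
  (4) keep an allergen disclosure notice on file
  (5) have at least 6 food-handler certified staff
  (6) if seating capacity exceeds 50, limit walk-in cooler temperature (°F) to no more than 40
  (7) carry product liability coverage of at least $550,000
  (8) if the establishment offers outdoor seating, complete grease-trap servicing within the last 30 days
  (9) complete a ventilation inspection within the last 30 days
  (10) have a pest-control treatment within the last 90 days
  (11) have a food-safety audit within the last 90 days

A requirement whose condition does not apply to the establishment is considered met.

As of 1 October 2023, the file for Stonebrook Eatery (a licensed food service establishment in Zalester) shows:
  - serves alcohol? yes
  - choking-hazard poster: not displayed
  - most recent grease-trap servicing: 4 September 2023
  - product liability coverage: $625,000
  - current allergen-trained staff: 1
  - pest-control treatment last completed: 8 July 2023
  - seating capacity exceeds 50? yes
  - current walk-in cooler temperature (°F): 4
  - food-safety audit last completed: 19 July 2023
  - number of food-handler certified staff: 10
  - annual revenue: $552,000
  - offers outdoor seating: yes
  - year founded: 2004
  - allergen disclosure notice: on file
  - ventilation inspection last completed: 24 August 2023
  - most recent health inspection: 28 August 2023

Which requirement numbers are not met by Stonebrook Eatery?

1. allergen-trained staff 1 < 2 → not met
2. health inspection 34 days ago vs limit 30 → not met
3. condition 'serves alcohol' holds; choking-hazard poster absent → not met
4. allergen disclosure notice present → met
5. food-handler certified staff 10 ≥ 6 → met
6. condition 'seating capacity exceeds 50' holds; walk-in cooler temperature (°F) 4 ≤ 40 → met
7. product liability coverage $625,000 ≥ $550,000 → met
8. condition 'offers outdoor seating' holds; grease-trap servicing 27 days ago vs limit 30 → met
9. ventilation inspection 38 days ago vs limit 30 → not met
10. pest-control treatment 85 days ago vs limit 90 → met
11. food-safety audit 74 days ago vs limit 90 → met
Not met: 1, 2, 3, 9

1, 2, 3, 9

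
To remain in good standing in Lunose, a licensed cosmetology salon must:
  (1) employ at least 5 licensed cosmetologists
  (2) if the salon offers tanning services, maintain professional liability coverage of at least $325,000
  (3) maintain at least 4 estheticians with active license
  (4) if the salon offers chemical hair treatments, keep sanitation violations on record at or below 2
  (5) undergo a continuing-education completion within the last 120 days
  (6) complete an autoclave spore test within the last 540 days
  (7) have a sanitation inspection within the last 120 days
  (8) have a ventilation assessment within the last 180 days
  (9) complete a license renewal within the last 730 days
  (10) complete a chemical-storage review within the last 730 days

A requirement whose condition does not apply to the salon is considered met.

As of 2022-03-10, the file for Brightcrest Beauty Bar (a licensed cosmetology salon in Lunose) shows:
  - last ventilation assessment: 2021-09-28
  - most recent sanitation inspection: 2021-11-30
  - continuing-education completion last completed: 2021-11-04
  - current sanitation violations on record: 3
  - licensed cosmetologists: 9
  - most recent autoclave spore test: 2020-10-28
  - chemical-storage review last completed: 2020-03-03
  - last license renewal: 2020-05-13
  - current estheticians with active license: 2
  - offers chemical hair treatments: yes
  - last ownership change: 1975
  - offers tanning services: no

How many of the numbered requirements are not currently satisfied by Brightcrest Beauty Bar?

4

1. licensed cosmetologists 9 ≥ 5 → met
2. condition 'offers tanning services' does not hold → requirement n/a → met
3. estheticians with active license 2 < 4 → not met
4. condition 'offers chemical hair treatments' holds; sanitation violations on record 3 > 2 → not met
5. continuing-education completion 126 days ago vs limit 120 → not met
6. autoclave spore test 498 days ago vs limit 540 → met
7. sanitation inspection 100 days ago vs limit 120 → met
8. ventilation assessment 163 days ago vs limit 180 → met
9. license renewal 666 days ago vs limit 730 → met
10. chemical-storage review 737 days ago vs limit 730 → not met
Not met: 4 of 10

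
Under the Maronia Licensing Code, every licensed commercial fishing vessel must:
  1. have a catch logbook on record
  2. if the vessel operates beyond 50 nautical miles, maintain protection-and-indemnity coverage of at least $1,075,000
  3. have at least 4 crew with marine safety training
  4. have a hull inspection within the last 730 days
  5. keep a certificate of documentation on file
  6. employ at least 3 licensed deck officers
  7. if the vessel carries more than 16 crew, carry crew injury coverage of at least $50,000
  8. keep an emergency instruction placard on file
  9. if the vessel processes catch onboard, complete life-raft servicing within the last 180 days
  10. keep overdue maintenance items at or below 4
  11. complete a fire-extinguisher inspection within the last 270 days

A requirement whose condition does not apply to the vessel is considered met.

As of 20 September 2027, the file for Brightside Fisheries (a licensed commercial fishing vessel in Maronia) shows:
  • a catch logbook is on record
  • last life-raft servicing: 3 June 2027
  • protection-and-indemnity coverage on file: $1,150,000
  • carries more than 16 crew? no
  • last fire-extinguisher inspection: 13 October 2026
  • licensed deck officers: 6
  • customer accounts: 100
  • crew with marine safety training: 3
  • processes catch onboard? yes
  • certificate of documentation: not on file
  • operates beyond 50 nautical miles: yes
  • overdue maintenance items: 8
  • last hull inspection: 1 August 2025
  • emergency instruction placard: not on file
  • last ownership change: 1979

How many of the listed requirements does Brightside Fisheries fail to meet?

1. catch logbook present → met
2. condition 'operates beyond 50 nautical miles' holds; protection-and-indemnity coverage $1,150,000 ≥ $1,075,000 → met
3. crew with marine safety training 3 < 4 → not met
4. hull inspection 780 days ago vs limit 730 → not met
5. certificate of documentation absent → not met
6. licensed deck officers 6 ≥ 3 → met
7. condition 'carries more than 16 crew' does not hold → requirement n/a → met
8. emergency instruction placard absent → not met
9. condition 'processes catch onboard' holds; life-raft servicing 109 days ago vs limit 180 → met
10. overdue maintenance items 8 > 4 → not met
11. fire-extinguisher inspection 342 days ago vs limit 270 → not met
Not met: 6 of 11

6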